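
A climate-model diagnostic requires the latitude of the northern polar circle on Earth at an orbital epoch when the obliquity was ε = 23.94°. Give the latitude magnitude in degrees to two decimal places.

The polar circle is the lowest latitude that experiences at least one full rotation of continuous daylight at the northern-summer solstice; it lies at |ϕ| = 90° − ε = 90° − 23.94° = 66.06°.

66.06°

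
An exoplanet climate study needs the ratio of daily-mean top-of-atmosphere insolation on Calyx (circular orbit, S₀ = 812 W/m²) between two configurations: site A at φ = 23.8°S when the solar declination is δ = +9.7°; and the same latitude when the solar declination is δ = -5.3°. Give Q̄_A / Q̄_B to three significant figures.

Q̄_A / Q̄_B ≈ 0.822

— Configuration A (φ=-23.8°):
cos H₀ = −tan(-23.8°) tan(+9.700°) = 0.0754, H₀ = 1.4953 rad.
Bracket: H₀ sin φ sin δ + cos φ cos δ sin H₀ = 1.4953×-0.40355×0.16849 + 0.91496×0.98570×0.99715 = -0.101672 + 0.899306 = 0.797634.
Q̄ = (S₀/π) × [bracket] = (812/π) × 0.797634 = 206.16 W/m².
— Configuration B (φ=-23.8°):
cos H₀ = −tan(-23.8°) tan(-5.300°) = -0.0409, H₀ = 1.6117 rad.
Bracket: H₀ sin φ sin δ + cos φ cos δ sin H₀ = 1.6117×-0.40355×-0.09237 + 0.91496×0.99572×0.99916 = 0.060078 + 0.910279 = 0.970357.
Q̄ = (S₀/π) × [bracket] = (812/π) × 0.970357 = 250.81 W/m².
Ratio Q̄_A / Q̄_B = 206.16 / 250.81 = 0.8220.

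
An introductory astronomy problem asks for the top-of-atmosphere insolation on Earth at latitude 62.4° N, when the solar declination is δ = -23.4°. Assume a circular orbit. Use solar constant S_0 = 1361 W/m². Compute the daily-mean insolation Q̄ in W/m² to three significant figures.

cos h₀ = −tan(+62.4°) tan(-23.400°) = 0.8278, h₀ = 0.5957 rad.
Bracket: h₀ sin ϕ sin δ + cos ϕ cos δ sin h₀ = 0.5957×0.88620×-0.39715 + 0.46330×0.91775×0.56109 = -0.209659 + 0.238572 = 0.028913.
Q̄ = (S_0/π) × [bracket] = (1361/π) × 0.028913 = 12.53 W/m².

Q̄ ≈ 12.5 W/m²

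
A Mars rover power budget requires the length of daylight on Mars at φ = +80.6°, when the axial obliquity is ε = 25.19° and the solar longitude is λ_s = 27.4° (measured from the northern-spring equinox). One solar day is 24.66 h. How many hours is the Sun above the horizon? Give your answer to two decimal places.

Solar declination: sin δ = sin ε · sin λ_s = sin 25.19° × sin 27.4° = 0.19587, so δ = +11.296°.
Sunrise equation: cos H₀ = −tan φ · tan δ = -1.2065 ≤ −1, so the Sun never sets (polar day) and H₀ = π.
Daylight = 2H₀/(2π) × 24.66 h = (3.1416/π) × 24.66 = 24.66 h.

24.66 h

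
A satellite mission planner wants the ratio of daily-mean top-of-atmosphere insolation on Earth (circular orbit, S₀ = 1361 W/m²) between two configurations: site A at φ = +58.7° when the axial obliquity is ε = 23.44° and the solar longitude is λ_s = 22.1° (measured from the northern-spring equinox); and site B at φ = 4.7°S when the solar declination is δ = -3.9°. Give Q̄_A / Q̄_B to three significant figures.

Q̄_A / Q̄_B ≈ 0.728

— Configuration A (φ=+58.7°):
Solar declination: sin δ = sin ε · sin λ_s = sin 23.44° × sin 22.1° = 0.14966, so δ = +8.607°.
cos H₀ = −tan(+58.7°) tan(+8.607°) = -0.2489, H₀ = 1.8224 rad.
Bracket: H₀ sin φ sin δ + cos φ cos δ sin H₀ = 1.8224×0.85446×0.14966 + 0.51952×0.98874×0.96852 = 0.233046 + 0.497500 = 0.730546.
Q̄ = (S₀/π) × [bracket] = (1361/π) × 0.730546 = 316.49 W/m².
— Configuration B (φ=-4.7°):
cos H₀ = −tan(-4.7°) tan(-3.900°) = -0.0056, H₀ = 1.5764 rad.
Bracket: H₀ sin φ sin δ + cos φ cos δ sin H₀ = 1.5764×-0.08194×-0.06802 + 0.99664×0.99768×0.99998 = 0.008786 + 0.994308 = 1.003094.
Q̄ = (S₀/π) × [bracket] = (1361/π) × 1.003094 = 434.56 W/m².
Ratio Q̄_A / Q̄_B = 316.49 / 434.56 = 0.7283.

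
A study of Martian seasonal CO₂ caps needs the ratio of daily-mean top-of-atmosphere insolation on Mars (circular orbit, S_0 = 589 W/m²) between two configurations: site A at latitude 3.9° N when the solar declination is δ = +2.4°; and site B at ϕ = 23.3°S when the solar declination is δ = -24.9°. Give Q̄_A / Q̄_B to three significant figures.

Q̄_A / Q̄_B ≈ 0.901

— Configuration A (ϕ=+3.9°):
cos h₀ = −tan(+3.9°) tan(+2.400°) = -0.0029, h₀ = 1.5737 rad.
Bracket: h₀ sin ϕ sin δ + cos ϕ cos δ sin h₀ = 1.5737×0.06802×0.04188 + 0.99768×0.99912×1.00000 = 0.004483 + 0.996802 = 1.001285.
Q̄ = (S_0/π) × [bracket] = (589/π) × 1.001285 = 187.73 W/m².
— Configuration B (ϕ=-23.3°):
cos h₀ = −tan(-23.3°) tan(-24.900°) = -0.1999, h₀ = 1.7721 rad.
Bracket: h₀ sin ϕ sin δ + cos ϕ cos δ sin h₀ = 1.7721×-0.39555×-0.42104 + 0.91845×0.90704×0.97981 = 0.295130 + 0.816251 = 1.111381.
Q̄ = (S_0/π) × [bracket] = (589/π) × 1.111381 = 208.37 W/m².
Ratio Q̄_A / Q̄_B = 187.73 / 208.37 = 0.9009.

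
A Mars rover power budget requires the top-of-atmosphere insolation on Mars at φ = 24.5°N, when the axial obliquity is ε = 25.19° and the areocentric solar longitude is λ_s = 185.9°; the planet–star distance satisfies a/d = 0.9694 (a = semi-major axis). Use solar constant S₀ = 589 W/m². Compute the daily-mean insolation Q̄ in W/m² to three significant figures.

Q̄ ≈ 155 W/m²

sin δ = sin 25.19° × sin 185.9° = -0.04375, so δ = -2.508°.
cos H₀ = −tan(+24.5°) tan(-2.508°) = 0.0200, H₀ = 1.5508 rad.
Bracket: H₀ sin φ sin δ + cos φ cos δ sin H₀ = 1.5508×0.41469×-0.04375 + 0.90996×0.99904×0.99980 = -0.028136 + 0.908905 = 0.880769.
Inverse-square distance factor (a/d)² = 0.9694² = 0.939736.
Q̄ = (S₀/π) × 0.939736 × [bracket] = (589/π) × 0.939736 × 0.880769 = 155.2 W/m².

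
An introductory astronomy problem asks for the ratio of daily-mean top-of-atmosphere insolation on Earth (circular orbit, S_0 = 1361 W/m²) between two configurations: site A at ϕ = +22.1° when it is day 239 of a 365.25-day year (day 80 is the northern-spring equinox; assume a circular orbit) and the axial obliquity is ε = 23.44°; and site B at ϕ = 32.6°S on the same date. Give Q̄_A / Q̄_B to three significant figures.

— Configuration A (ϕ=+22.1°):
Solar longitude: L_s = 360° × (239 − 80)/365.25 = 156.715°.
sin δ = sin 23.44° × sin 156.715° = 0.15725, so δ = +9.047°.
cos h₀ = −tan(+22.1°) tan(+9.047°) = -0.0647, h₀ = 1.6355 rad.
Bracket: h₀ sin ϕ sin δ + cos ϕ cos δ sin h₀ = 1.6355×0.37622×0.15725 + 0.92653×0.98756×0.99791 = 0.096757 + 0.913092 = 1.009849.
Q̄ = (S_0/π) × [bracket] = (1361/π) × 1.009849 = 437.49 W/m².
— Configuration B (ϕ=-32.6°):
cos h₀ = −tan(-32.6°) tan(+9.047°) = 0.1018, h₀ = 1.4688 rad.
Bracket: h₀ sin ϕ sin δ + cos ϕ cos δ sin h₀ = 1.4688×-0.53877×0.15725 + 0.84245×0.98756×0.99480 = -0.124439 + 0.827644 = 0.703205.
Q̄ = (S_0/π) × [bracket] = (1361/π) × 0.703205 = 304.64 W/m².
Ratio Q̄_A / Q̄_B = 437.49 / 304.64 = 1.436.

Q̄_A / Q̄_B ≈ 1.44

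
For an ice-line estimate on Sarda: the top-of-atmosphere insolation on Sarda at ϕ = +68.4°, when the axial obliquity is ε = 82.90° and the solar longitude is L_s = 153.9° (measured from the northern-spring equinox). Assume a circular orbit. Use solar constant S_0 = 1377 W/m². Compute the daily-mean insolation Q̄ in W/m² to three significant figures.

Q̄ ≈ 559 W/m²

Solar declination: sin δ = sin ε · sin L_s = sin 82.90° × sin 153.9° = 0.43657, so δ = +25.885°.
cos h₀ = −tan(+68.4°) tan(+25.885°) = -1.2256 ≤ −1 ⇒ polar day, h₀ = π.
Bracket: h₀ sin ϕ sin δ + cos ϕ cos δ sin h₀ = 3.1416×0.92978×0.43657 + 0.36812×0.89967×0.00000 = 1.275220 + 0.000000 = 1.275220.
Q̄ = (S_0/π) × [bracket] = (1377/π) × 1.275220 = 558.9 W/m².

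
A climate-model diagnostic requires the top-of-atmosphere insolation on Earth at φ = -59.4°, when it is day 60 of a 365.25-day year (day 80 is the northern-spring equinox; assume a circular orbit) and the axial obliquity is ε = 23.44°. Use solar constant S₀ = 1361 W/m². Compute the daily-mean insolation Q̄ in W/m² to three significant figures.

Q̄ ≈ 303 W/m²

Solar longitude: λ_s = 360° × (60 − 80)/365.25 = -19.713°, i.e. -19.713° + 360° = 340.287°.
sin δ = sin 23.44° × sin 340.287° = -0.13417, so δ = -7.711°.
cos H₀ = −tan(-59.4°) tan(-7.711°) = -0.2289, H₀ = 1.8018 rad.
Bracket: H₀ sin φ sin δ + cos φ cos δ sin H₀ = 1.8018×-0.86074×-0.13417 + 0.50904×0.99096×0.97344 = 0.208082 + 0.491040 = 0.699122.
Q̄ = (S₀/π) × [bracket] = (1361/π) × 0.699122 = 302.9 W/m².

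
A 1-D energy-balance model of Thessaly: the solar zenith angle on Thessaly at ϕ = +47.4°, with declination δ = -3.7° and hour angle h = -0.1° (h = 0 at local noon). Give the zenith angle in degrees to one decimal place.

θ_z = 51.1°

cos θ_z = sin ϕ sin δ + cos ϕ cos δ cos h = -0.047502 + 0.675464 = 0.627962.
θ_z = arccos(0.627962) = 51.1°.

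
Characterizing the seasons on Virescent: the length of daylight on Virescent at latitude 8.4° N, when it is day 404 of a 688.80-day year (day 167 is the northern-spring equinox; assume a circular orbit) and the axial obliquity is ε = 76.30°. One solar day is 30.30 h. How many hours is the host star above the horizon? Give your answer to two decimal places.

Solar longitude: L_s = 360° × (404 − 167)/688.80 = 123.868°.
sin δ = sin 76.30° × sin 123.868° = 0.80670, so δ = +53.775°.
cos h₀ = −tan ϕ · tan δ = −tan(+8.4°) × tan(+53.775°) = -0.2016, so h₀ = 1.7738 rad = 101.63°.
Daylight = 2h₀/(2π) × 30.30 h = (1.7738/π) × 30.30 = 17.11 h.

17.11 h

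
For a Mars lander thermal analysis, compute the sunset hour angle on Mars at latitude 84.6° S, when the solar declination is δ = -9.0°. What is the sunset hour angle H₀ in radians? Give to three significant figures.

H₀ = 3.14 rad

Sunrise equation: cos H₀ = −tan φ · tan δ = -1.6755 ≤ −1, so the Sun never sets (polar day) and H₀ = π.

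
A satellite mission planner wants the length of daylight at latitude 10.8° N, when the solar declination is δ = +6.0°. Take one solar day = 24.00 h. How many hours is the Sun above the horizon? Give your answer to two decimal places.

cos h₀ = −tan ϕ · tan δ = −tan(+10.8°) × tan(+6.000°) = -0.0200, so h₀ = 1.5908 rad = 91.15°.
Daylight = 2h₀/(2π) × 24.00 h = (1.5908/π) × 24.00 = 12.15 h.

12.15 h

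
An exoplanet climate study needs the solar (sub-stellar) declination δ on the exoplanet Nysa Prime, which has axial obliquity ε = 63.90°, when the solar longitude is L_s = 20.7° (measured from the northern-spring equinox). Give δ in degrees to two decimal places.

δ = +18.51°

sin δ = sin ε · sin L_s = sin 63.90° × sin 20.7° = 0.317430.
δ = arcsin(0.317430) = +18.51°.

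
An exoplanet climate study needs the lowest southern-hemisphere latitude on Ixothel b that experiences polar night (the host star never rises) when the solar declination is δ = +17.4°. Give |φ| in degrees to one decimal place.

|φ| = 72.6°

Polar night requires cos H₀ = −tan φ tan δ ≥ 1, i.e. tan φ tan δ ≤ −1.
The boundary is |tan φ| · |tan δ| = 1, so |φ| = 90° − |δ| = 90° − 17.4° = 72.6° in the southern hemisphere.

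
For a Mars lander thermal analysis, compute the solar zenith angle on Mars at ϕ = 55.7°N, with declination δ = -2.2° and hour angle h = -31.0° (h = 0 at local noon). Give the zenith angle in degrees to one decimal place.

θ_z = 63.2°

cos θ_z = sin ϕ sin δ + cos ϕ cos δ cos h = -0.031712 + 0.482680 = 0.450968.
θ_z = arccos(0.450968) = 63.2°.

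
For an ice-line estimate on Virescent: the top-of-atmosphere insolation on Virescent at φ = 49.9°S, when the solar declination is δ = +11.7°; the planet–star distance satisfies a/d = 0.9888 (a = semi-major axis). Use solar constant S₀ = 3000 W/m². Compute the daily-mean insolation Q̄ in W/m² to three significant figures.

Q̄ ≈ 379 W/m²

cos H₀ = −tan(-49.9°) tan(+11.700°) = 0.2459, H₀ = 1.3223 rad.
Bracket: H₀ sin φ sin δ + cos φ cos δ sin H₀ = 1.3223×-0.76492×0.20279 + 0.64412×0.97922×0.96929 = -0.205113 + 0.611365 = 0.406252.
Inverse-square distance factor (a/d)² = 0.9888² = 0.977725.
Q̄ = (S₀/π) × 0.977725 × [bracket] = (3000/π) × 0.977725 × 0.406252 = 379.3 W/m².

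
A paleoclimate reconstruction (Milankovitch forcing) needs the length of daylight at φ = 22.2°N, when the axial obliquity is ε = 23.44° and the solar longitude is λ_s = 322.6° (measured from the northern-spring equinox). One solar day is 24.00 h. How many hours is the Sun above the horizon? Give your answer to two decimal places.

11.22 h

Solar declination: sin δ = sin ε · sin λ_s = sin 23.44° × sin 322.6° = -0.24161, so δ = -13.981°.
cos H₀ = −tan φ · tan δ = −tan(+22.2°) × tan(-13.981°) = 0.1016, so H₀ = 1.4690 rad = 84.17°.
Daylight = 2H₀/(2π) × 24.00 h = (1.4690/π) × 24.00 = 11.22 h.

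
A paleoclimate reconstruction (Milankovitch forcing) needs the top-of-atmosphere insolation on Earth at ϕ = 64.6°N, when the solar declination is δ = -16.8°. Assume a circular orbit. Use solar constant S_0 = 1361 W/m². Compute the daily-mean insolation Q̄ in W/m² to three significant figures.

cos h₀ = −tan(+64.6°) tan(-16.800°) = 0.6358, h₀ = 0.8817 rad.
Bracket: h₀ sin ϕ sin δ + cos ϕ cos δ sin h₀ = 0.8817×0.90334×-0.28903 + 0.42894×0.95732×0.77182 = -0.230205 + 0.316935 = 0.086730.
Q̄ = (S_0/π) × [bracket] = (1361/π) × 0.086730 = 37.57 W/m².

Q̄ ≈ 37.6 W/m²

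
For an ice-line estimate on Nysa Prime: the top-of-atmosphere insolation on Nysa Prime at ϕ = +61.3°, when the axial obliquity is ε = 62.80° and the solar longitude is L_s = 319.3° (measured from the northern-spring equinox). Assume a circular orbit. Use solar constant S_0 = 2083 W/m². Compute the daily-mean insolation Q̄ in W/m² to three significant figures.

Solar declination: sin δ = sin ε · sin L_s = sin 62.80° × sin 319.3° = -0.57999, so δ = -35.450°.
cos h₀ = −tan(+61.3°) tan(-35.450°) = 1.3004 ≥ 1 ⇒ polar night, h₀ = 0 and Q̄ = 0.

Q̄ ≈ 0.00 W/m²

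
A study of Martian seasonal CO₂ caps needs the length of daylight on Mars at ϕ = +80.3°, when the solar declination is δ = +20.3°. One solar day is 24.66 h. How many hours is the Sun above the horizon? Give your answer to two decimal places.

Sunrise equation: cos h₀ = −tan ϕ · tan δ = -2.1641 ≤ −1, so the Sun never sets (polar day) and h₀ = π.
Daylight = 2h₀/(2π) × 24.66 h = (3.1416/π) × 24.66 = 24.66 h.

24.66 h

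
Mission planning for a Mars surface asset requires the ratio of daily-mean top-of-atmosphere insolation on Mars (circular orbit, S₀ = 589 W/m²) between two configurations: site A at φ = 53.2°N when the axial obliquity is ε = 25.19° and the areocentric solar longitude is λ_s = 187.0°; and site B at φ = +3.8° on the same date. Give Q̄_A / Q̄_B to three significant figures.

— Configuration A (φ=+53.2°):
sin δ = sin 25.19° × sin 187.0° = -0.05187, so δ = -2.973°.
cos H₀ = −tan(+53.2°) tan(-2.973°) = 0.0694, H₀ = 1.5013 rad.
Bracket: H₀ sin φ sin δ + cos φ cos δ sin H₀ = 1.5013×0.80073×-0.05187 + 0.59902×0.99865×0.99759 = -0.062355 + 0.596770 = 0.534415.
Q̄ = (S₀/π) × [bracket] = (589/π) × 0.534415 = 100.19 W/m².
— Configuration B (φ=+3.8°):
cos H₀ = −tan(+3.8°) tan(-2.973°) = 0.0034, H₀ = 1.5673 rad.
Bracket: H₀ sin φ sin δ + cos φ cos δ sin H₀ = 1.5673×0.06627×-0.05187 + 0.99780×0.99865×0.99999 = -0.005387 + 0.996443 = 0.991056.
Q̄ = (S₀/π) × [bracket] = (589/π) × 0.991056 = 185.81 W/m².
Ratio Q̄_A / Q̄_B = 100.19 / 185.81 = 0.5392.

Q̄_A / Q̄_B ≈ 0.539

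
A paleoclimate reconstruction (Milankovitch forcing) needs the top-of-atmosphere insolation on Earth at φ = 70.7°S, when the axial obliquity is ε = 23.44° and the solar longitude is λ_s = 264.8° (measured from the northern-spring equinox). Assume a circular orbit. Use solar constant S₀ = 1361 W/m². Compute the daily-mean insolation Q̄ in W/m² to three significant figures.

Q̄ ≈ 509 W/m²

Solar declination: sin δ = sin ε · sin λ_s = sin 23.44° × sin 264.8° = -0.39615, so δ = -23.338°.
cos H₀ = −tan(-70.7°) tan(-23.338°) = -1.2320 ≤ −1 ⇒ polar day, H₀ = π.
Bracket: H₀ sin φ sin δ + cos φ cos δ sin H₀ = 3.1416×-0.94380×-0.39615 + 0.33051×0.91819×0.00000 = 1.174601 + 0.000000 = 1.174601.
Q̄ = (S₀/π) × [bracket] = (1361/π) × 1.174601 = 508.9 W/m².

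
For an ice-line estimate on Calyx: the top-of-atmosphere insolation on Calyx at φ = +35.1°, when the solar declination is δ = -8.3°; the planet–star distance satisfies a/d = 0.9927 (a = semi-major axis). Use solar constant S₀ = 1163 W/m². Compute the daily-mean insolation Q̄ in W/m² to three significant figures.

Q̄ ≈ 249 W/m²

cos H₀ = −tan(+35.1°) tan(-8.300°) = 0.1025, H₀ = 1.4681 rad.
Bracket: H₀ sin φ sin δ + cos φ cos δ sin H₀ = 1.4681×0.57501×-0.14436 + 0.81815×0.98953×0.99473 = -0.121865 + 0.805317 = 0.683452.
Inverse-square distance factor (a/d)² = 0.9927² = 0.985453.
Q̄ = (S₀/π) × 0.985453 × [bracket] = (1163/π) × 0.985453 × 0.683452 = 249.3 W/m².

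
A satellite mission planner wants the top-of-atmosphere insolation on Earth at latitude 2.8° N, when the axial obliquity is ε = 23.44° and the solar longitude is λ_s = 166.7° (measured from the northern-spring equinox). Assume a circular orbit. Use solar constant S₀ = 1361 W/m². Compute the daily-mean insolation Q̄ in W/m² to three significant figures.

Solar declination: sin δ = sin ε · sin λ_s = sin 23.44° × sin 166.7° = 0.09151, so δ = +5.251°.
cos H₀ = −tan(+2.8°) tan(+5.251°) = -0.0045, H₀ = 1.5753 rad.
Bracket: H₀ sin φ sin δ + cos φ cos δ sin H₀ = 1.5753×0.04885×0.09151 + 0.99881×0.99580×0.99999 = 0.007042 + 0.994605 = 1.001647.
Q̄ = (S₀/π) × [bracket] = (1361/π) × 1.001647 = 433.9 W/m².

Q̄ ≈ 434 W/m²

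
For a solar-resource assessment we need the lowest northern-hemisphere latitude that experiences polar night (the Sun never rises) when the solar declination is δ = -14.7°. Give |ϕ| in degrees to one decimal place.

Polar night requires cos h₀ = −tan ϕ tan δ ≥ 1, i.e. tan ϕ tan δ ≤ −1.
The boundary is |tan ϕ| · |tan δ| = 1, so |ϕ| = 90° − |δ| = 90° − 14.7° = 75.3° in the northern hemisphere.

|ϕ| = 75.3°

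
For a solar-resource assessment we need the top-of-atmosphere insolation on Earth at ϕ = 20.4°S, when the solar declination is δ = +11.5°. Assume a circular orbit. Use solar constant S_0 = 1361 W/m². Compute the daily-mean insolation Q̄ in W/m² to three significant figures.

cos h₀ = −tan(-20.4°) tan(+11.500°) = 0.0757, h₀ = 1.4951 rad.
Bracket: h₀ sin ϕ sin δ + cos ϕ cos δ sin h₀ = 1.4951×-0.34857×0.19937 + 0.93728×0.97992×0.99713 = -0.103901 + 0.915823 = 0.811922.
Q̄ = (S_0/π) × [bracket] = (1361/π) × 0.811922 = 351.7 W/m².

Q̄ ≈ 352 W/m²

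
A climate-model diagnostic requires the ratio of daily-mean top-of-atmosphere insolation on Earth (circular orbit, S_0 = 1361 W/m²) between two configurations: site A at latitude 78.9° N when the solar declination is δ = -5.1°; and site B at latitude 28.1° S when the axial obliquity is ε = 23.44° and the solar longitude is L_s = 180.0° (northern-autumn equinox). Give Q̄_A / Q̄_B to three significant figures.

Q̄_A / Q̄_B ≈ 0.0850

— Configuration A (ϕ=+78.9°):
cos h₀ = −tan(+78.9°) tan(-5.100°) = 0.4549, h₀ = 1.0985 rad.
Bracket: h₀ sin ϕ sin δ + cos ϕ cos δ sin h₀ = 1.0985×0.98129×-0.08889 + 0.19252×0.99604×0.89054 = -0.095819 + 0.170768 = 0.074949.
Q̄ = (S_0/π) × [bracket] = (1361/π) × 0.074949 = 32.469 W/m².
— Configuration B (ϕ=-28.1°):
Solar declination: sin δ = sin ε · sin L_s = sin 23.44° × sin 180.0° = 0.00000, so δ = +0.000°.
cos h₀ = −tan(-28.1°) tan(+0.000°) = 0.0000, h₀ = 1.5708 rad.
Bracket: h₀ sin ϕ sin δ + cos ϕ cos δ sin h₀ = 1.5708×-0.47101×0.00000 + 0.88213×1.00000×1.00000 = -0.000000 + 0.882130 = 0.882130.
Q̄ = (S_0/π) × [bracket] = (1361/π) × 0.882130 = 382.16 W/m².
Ratio Q̄_A / Q̄_B = 32.469 / 382.16 = 0.08496.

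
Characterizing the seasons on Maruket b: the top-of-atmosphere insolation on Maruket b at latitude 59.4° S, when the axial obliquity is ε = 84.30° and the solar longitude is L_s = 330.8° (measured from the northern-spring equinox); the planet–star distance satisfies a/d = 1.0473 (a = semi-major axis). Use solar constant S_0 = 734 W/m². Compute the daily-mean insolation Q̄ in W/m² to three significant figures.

Solar declination: sin δ = sin ε · sin L_s = sin 84.30° × sin 330.8° = -0.48545, so δ = -29.042°.
cos h₀ = −tan(-59.4°) tan(-29.042°) = -0.9389, h₀ = 2.7902 rad.
Bracket: h₀ sin ϕ sin δ + cos ϕ cos δ sin h₀ = 2.7902×-0.86074×-0.48545 + 0.50904×0.87427×0.34419 = 1.165875 + 0.153178 = 1.319053.
Inverse-square distance factor (a/d)² = 1.0473² = 1.096837.
Q̄ = (S_0/π) × 1.096837 × [bracket] = (734/π) × 1.096837 × 1.319053 = 338.0 W/m².

Q̄ ≈ 338 W/m²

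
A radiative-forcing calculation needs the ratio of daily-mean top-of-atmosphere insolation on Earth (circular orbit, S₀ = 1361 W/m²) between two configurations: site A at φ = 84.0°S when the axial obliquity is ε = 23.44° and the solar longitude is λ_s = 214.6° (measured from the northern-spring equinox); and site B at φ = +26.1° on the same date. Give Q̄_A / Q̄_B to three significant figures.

Q̄_A / Q̄_B ≈ 0.974

— Configuration A (φ=-84.0°):
Solar declination: sin δ = sin ε · sin λ_s = sin 23.44° × sin 214.6° = -0.22588, so δ = -13.055°.
cos H₀ = −tan(-84.0°) tan(-13.055°) = -2.2061 ≤ −1 ⇒ polar day, H₀ = π.
Bracket: H₀ sin φ sin δ + cos φ cos δ sin H₀ = 3.1416×-0.99452×-0.22588 + 0.10453×0.97415×0.00000 = 0.705736 + 0.000000 = 0.705736.
Q̄ = (S₀/π) × [bracket] = (1361/π) × 0.705736 = 305.74 W/m².
— Configuration B (φ=+26.1°):
cos H₀ = −tan(+26.1°) tan(-13.055°) = 0.1136, H₀ = 1.4570 rad.
Bracket: H₀ sin φ sin δ + cos φ cos δ sin H₀ = 1.4570×0.43994×-0.22588 + 0.89803×0.97415×0.99353 = -0.144787 + 0.869156 = 0.724369.
Q̄ = (S₀/π) × [bracket] = (1361/π) × 0.724369 = 313.81 W/m².
Ratio Q̄_A / Q̄_B = 305.74 / 313.81 = 0.9743.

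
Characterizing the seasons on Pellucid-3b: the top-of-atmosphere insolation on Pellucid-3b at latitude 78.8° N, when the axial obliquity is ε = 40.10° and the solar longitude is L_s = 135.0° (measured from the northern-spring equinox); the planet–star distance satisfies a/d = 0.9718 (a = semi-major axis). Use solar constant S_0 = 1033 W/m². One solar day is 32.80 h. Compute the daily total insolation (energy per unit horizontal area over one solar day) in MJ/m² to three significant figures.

Solar declination: sin δ = sin ε · sin L_s = sin 40.10° × sin 135.0° = 0.45546, so δ = +27.095°.
cos h₀ = −tan(+78.8°) tan(+27.095°) = -2.5838 ≤ −1 ⇒ polar day, h₀ = π.
Bracket: h₀ sin ϕ sin δ + cos ϕ cos δ sin h₀ = 3.1416×0.98096×0.45546 + 0.19423×0.89025×0.00000 = 1.403629 + 0.000000 = 1.403629.
Inverse-square distance factor (a/d)² = 0.9718² = 0.944395.
Q̄ = (S_0/π) × 0.944395 × [bracket] = (1033/π) × 0.944395 × 1.403629 = 435.87 W/m².
Daily total = Q̄ × 32.80 h × 3600 s/h = 435.87 × 32.80 × 3600 / 10⁶ = 51.47 MJ/m².

51.5 MJ/m²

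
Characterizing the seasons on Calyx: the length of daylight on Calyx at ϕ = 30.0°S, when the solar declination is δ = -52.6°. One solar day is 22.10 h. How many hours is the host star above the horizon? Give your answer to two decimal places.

17.07 h

cos h₀ = −tan ϕ · tan δ = −tan(-30.0°) × tan(-52.600°) = -0.7551, so h₀ = 2.4267 rad = 139.04°.
Daylight = 2h₀/(2π) × 22.10 h = (2.4267/π) × 22.10 = 17.07 h.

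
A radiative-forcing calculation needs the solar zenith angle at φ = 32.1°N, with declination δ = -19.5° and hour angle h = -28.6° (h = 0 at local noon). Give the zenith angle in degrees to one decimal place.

θ_z = 58.4°

cos θ_z = sin φ sin δ + cos φ cos δ cos h = -0.177384 + 0.701098 = 0.523714.
θ_z = arccos(0.523714) = 58.4°.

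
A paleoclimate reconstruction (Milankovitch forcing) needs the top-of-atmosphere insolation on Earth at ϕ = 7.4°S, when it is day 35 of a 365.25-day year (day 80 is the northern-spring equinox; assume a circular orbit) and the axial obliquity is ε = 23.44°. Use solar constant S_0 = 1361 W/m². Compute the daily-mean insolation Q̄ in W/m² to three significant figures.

Q̄ ≈ 437 W/m²

Solar longitude: L_s = 360° × (35 − 80)/365.25 = -44.353°, i.e. -44.353° + 360° = 315.647°.
sin δ = sin 23.44° × sin 315.647° = -0.27809, so δ = -16.146°.
cos h₀ = −tan(-7.4°) tan(-16.146°) = -0.0376, h₀ = 1.6084 rad.
Bracket: h₀ sin ϕ sin δ + cos ϕ cos δ sin h₀ = 1.6084×-0.12880×-0.27809 + 0.99167×0.96056×0.99929 = 0.057610 + 0.951882 = 1.009492.
Q̄ = (S_0/π) × [bracket] = (1361/π) × 1.009492 = 437.3 W/m².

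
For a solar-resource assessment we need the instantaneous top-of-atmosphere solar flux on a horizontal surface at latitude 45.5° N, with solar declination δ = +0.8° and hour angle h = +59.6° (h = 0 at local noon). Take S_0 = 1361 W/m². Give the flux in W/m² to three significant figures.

496 W/m²

cos θ_z = sin ϕ sin δ + cos ϕ cos δ cos h = 0.009959 + 0.354649 = 0.364608.
Flux = S_0 · cos θ_z = 1361 × 0.364608 = 496.2 W/m².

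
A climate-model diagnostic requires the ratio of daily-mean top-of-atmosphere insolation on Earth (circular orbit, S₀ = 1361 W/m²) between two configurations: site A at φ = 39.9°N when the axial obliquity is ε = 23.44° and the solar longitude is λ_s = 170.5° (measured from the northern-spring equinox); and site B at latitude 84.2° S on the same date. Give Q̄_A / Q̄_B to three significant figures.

— Configuration A (φ=+39.9°):
Solar declination: sin δ = sin ε · sin λ_s = sin 23.44° × sin 170.5° = 0.06565, so δ = +3.764°.
cos H₀ = −tan(+39.9°) tan(+3.764°) = -0.0550, H₀ = 1.6258 rad.
Bracket: H₀ sin φ sin δ + cos φ cos δ sin H₀ = 1.6258×0.64145×0.06565 + 0.76717×0.99784×0.99849 = 0.068464 + 0.764357 = 0.832821.
Q̄ = (S₀/π) × [bracket] = (1361/π) × 0.832821 = 360.79 W/m².
— Configuration B (φ=-84.2°):
cos H₀ = −tan(-84.2°) tan(+3.764°) = 0.6477, H₀ = 0.8662 rad.
Bracket: H₀ sin φ sin δ + cos φ cos δ sin H₀ = 0.8662×-0.99488×0.06565 + 0.10106×0.99784×0.76185 = -0.056575 + 0.076826 = 0.020251.
Q̄ = (S₀/π) × [bracket] = (1361/π) × 0.020251 = 8.7731 W/m².
Ratio Q̄_A / Q̄_B = 360.79 / 8.7731 = 41.12.

Q̄_A / Q̄_B ≈ 41.1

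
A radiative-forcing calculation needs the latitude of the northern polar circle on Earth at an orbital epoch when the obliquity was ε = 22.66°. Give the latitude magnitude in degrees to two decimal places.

67.34°

The polar circle is the lowest latitude that experiences at least one full rotation of continuous daylight at the northern-summer solstice; it lies at |φ| = 90° − ε = 90° − 22.66° = 67.34°.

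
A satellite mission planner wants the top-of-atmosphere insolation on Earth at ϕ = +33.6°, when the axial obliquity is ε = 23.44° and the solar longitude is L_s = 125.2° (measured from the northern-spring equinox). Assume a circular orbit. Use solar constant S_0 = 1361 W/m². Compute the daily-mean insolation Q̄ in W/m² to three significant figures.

Q̄ ≈ 473 W/m²

Solar declination: sin δ = sin ε · sin L_s = sin 23.44° × sin 125.2° = 0.32505, so δ = +18.969°.
cos h₀ = −tan(+33.6°) tan(+18.969°) = -0.2284, h₀ = 1.8012 rad.
Bracket: h₀ sin ϕ sin δ + cos ϕ cos δ sin h₀ = 1.8012×0.55339×0.32505 + 0.83292×0.94570×0.97358 = 0.323999 + 0.766882 = 1.090881.
Q̄ = (S_0/π) × [bracket] = (1361/π) × 1.090881 = 472.6 W/m².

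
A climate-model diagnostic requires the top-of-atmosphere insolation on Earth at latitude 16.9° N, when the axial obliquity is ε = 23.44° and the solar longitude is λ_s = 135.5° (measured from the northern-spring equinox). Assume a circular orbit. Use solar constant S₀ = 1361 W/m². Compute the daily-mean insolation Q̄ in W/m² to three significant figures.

Q̄ ≈ 455 W/m²

Solar declination: sin δ = sin ε · sin λ_s = sin 23.44° × sin 135.5° = 0.27881, so δ = +16.189°.
cos H₀ = −tan(+16.9°) tan(+16.189°) = -0.0882, H₀ = 1.6591 rad.
Bracket: H₀ sin φ sin δ + cos φ cos δ sin H₀ = 1.6591×0.29070×0.27881 + 0.95681×0.96035×0.99610 = 0.134470 + 0.915289 = 1.049759.
Q̄ = (S₀/π) × [bracket] = (1361/π) × 1.049759 = 454.8 W/m².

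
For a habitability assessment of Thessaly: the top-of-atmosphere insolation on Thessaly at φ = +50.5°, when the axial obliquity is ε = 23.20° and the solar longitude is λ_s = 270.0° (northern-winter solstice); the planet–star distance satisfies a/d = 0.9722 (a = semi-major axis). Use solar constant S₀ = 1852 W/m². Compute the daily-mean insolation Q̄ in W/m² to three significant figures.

Solar declination: sin δ = sin ε · sin λ_s = sin 23.20° × sin 270.0° = -0.39394, so δ = -23.200°.
cos H₀ = −tan(+50.5°) tan(-23.200°) = 0.5199, H₀ = 1.0240 rad.
Bracket: H₀ sin φ sin δ + cos φ cos δ sin H₀ = 1.0240×0.77162×-0.39394 + 0.63608×0.91914×0.85421 = -0.311267 + 0.499411 = 0.188144.
Inverse-square distance factor (a/d)² = 0.9722² = 0.945173.
Q̄ = (S₀/π) × 0.945173 × [bracket] = (1852/π) × 0.945173 × 0.188144 = 104.8 W/m².

Q̄ ≈ 105 W/m²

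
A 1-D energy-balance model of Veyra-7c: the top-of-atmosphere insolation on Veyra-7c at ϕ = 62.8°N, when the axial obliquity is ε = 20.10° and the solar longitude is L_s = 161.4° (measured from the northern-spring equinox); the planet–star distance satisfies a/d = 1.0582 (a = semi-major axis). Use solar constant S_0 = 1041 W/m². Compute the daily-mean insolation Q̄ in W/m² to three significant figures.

Solar declination: sin δ = sin ε · sin L_s = sin 20.10° × sin 161.4° = 0.10961, so δ = +6.293°.
cos h₀ = −tan(+62.8°) tan(+6.293°) = -0.2146, h₀ = 1.7871 rad.
Bracket: h₀ sin ϕ sin δ + cos ϕ cos δ sin h₀ = 1.7871×0.88942×0.10961 + 0.45710×0.99397×0.97671 = 0.174223 + 0.443762 = 0.617985.
Inverse-square distance factor (a/d)² = 1.0582² = 1.119787.
Q̄ = (S_0/π) × 1.119787 × [bracket] = (1041/π) × 1.119787 × 0.617985 = 229.3 W/m².

Q̄ ≈ 229 W/m²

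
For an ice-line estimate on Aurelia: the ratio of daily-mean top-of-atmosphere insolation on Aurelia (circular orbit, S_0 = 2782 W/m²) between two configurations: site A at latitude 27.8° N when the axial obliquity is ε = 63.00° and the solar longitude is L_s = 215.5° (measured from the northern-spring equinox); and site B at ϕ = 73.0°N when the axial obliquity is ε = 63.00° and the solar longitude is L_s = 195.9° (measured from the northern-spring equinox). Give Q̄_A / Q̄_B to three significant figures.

— Configuration A (ϕ=+27.8°):
Solar declination: sin δ = sin ε · sin L_s = sin 63.00° × sin 215.5° = -0.51741, so δ = -31.159°.
cos h₀ = −tan(+27.8°) tan(-31.159°) = 0.3188, h₀ = 1.2463 rad.
Bracket: h₀ sin ϕ sin δ + cos ϕ cos δ sin h₀ = 1.2463×0.46639×-0.51741 + 0.88458×0.85574×0.94783 = -0.300751 + 0.717479 = 0.416728.
Q̄ = (S_0/π) × [bracket] = (2782/π) × 0.416728 = 369.03 W/m².
— Configuration B (ϕ=+73.0°):
Solar declination: sin δ = sin ε · sin L_s = sin 63.00° × sin 195.9° = -0.24410, so δ = -14.129°.
cos h₀ = −tan(+73.0°) tan(-14.129°) = 0.8233, h₀ = 0.6036 rad.
Bracket: h₀ sin ϕ sin δ + cos ϕ cos δ sin h₀ = 0.6036×0.95630×-0.24410 + 0.29237×0.96975×0.56758 = -0.140900 + 0.160924 = 0.020024.
Q̄ = (S_0/π) × [bracket] = (2782/π) × 0.020024 = 17.732 W/m².
Ratio Q̄_A / Q̄_B = 369.03 / 17.732 = 20.81.

Q̄_A / Q̄_B ≈ 20.8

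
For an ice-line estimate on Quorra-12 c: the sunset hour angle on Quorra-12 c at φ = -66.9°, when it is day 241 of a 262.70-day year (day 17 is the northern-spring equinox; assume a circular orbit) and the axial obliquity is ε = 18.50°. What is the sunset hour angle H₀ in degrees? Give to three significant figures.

H₀ = 128°

Solar longitude: λ_s = 360° × (241 − 17)/262.70 = 306.966°.
sin δ = sin 18.50° × sin 306.966° = -0.25352, so δ = -14.686°.
cos H₀ = −tan φ · tan δ = −tan(-66.9°) × tan(-14.686°) = -0.6145, so H₀ = 2.2325 rad = 127.91°.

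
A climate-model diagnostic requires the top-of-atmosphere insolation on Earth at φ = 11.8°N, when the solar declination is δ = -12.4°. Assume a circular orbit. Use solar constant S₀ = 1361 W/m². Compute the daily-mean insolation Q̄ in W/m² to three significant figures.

Q̄ ≈ 385 W/m²

cos H₀ = −tan(+11.8°) tan(-12.400°) = 0.0459, H₀ = 1.5248 rad.
Bracket: H₀ sin φ sin δ + cos φ cos δ sin H₀ = 1.5248×0.20450×-0.21474 + 0.97887×0.97667×0.99894 = -0.066961 + 0.955020 = 0.888059.
Q̄ = (S₀/π) × [bracket] = (1361/π) × 0.888059 = 384.7 W/m².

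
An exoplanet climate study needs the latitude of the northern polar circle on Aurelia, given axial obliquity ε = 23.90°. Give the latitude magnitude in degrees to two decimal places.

The polar circle is the lowest latitude that experiences at least one full rotation of continuous daylight at the northern-summer solstice; it lies at |ϕ| = 90° − ε = 90° − 23.90° = 66.10°.

66.10°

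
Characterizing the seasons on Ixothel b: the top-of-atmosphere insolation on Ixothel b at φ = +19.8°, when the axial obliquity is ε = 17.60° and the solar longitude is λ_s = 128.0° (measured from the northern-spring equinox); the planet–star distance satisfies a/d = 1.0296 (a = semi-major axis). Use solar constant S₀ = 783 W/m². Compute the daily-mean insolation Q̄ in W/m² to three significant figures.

Q̄ ≈ 276 W/m²

Solar declination: sin δ = sin ε · sin λ_s = sin 17.60° × sin 128.0° = 0.23827, so δ = +13.784°.
cos H₀ = −tan(+19.8°) tan(+13.784°) = -0.0883, H₀ = 1.6592 rad.
Bracket: H₀ sin φ sin δ + cos φ cos δ sin H₀ = 1.6592×0.33874×0.23827 + 0.94088×0.97120×0.99609 = 0.133917 + 0.910210 = 1.044127.
Inverse-square distance factor (a/d)² = 1.0296² = 1.060076.
Q̄ = (S₀/π) × 1.060076 × [bracket] = (783/π) × 1.060076 × 1.044127 = 275.9 W/m².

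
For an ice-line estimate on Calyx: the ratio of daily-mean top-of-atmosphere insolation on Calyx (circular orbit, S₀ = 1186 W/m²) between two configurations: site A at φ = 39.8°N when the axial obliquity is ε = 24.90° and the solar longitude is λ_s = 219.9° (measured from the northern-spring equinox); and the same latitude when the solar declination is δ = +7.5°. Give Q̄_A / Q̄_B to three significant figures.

— Configuration A (φ=+39.8°):
Solar declination: sin δ = sin ε · sin λ_s = sin 24.90° × sin 219.9° = -0.27007, so δ = -15.669°.
cos H₀ = −tan(+39.8°) tan(-15.669°) = 0.2337, H₀ = 1.3349 rad.
Bracket: H₀ sin φ sin δ + cos φ cos δ sin H₀ = 1.3349×0.64011×-0.27007 + 0.76828×0.96284×0.97231 = -0.230770 + 0.719248 = 0.488478.
Q̄ = (S₀/π) × [bracket] = (1186/π) × 0.488478 = 184.41 W/m².
— Configuration B (φ=+39.8°):
cos H₀ = −tan(+39.8°) tan(+7.500°) = -0.1097, H₀ = 1.6807 rad.
Bracket: H₀ sin φ sin δ + cos φ cos δ sin H₀ = 1.6807×0.64011×0.13053 + 0.76828×0.99144×0.99397 = 0.140428 + 0.757110 = 0.897538.
Q̄ = (S₀/π) × [bracket] = (1186/π) × 0.897538 = 338.83 W/m².
Ratio Q̄_A / Q̄_B = 184.41 / 338.83 = 0.5443.

Q̄_A / Q̄_B ≈ 0.544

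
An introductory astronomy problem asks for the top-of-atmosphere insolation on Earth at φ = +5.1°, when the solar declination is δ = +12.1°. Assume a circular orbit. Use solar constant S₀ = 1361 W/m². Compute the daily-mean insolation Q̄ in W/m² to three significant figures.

cos H₀ = −tan(+5.1°) tan(+12.100°) = -0.0191, H₀ = 1.5899 rad.
Bracket: H₀ sin φ sin δ + cos φ cos δ sin H₀ = 1.5899×0.08889×0.20962 + 0.99604×0.97778×0.99982 = 0.029625 + 0.973733 = 1.003358.
Q̄ = (S₀/π) × [bracket] = (1361/π) × 1.003358 = 434.7 W/m².

Q̄ ≈ 435 W/m²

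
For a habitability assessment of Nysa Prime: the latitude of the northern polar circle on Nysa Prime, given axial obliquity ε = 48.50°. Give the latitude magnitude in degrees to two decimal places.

41.50°

The polar circle is the lowest latitude that experiences at least one full rotation of continuous daylight at the northern-summer solstice; it lies at |ϕ| = 90° − ε = 90° − 48.50° = 41.50°.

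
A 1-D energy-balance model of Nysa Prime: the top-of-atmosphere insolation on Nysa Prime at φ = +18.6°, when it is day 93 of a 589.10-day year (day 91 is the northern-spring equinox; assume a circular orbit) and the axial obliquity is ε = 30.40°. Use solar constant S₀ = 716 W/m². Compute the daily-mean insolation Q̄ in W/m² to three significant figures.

Q̄ ≈ 217 W/m²

Solar longitude: λ_s = 360° × (93 − 91)/589.10 = 1.222°.
sin δ = sin 30.40° × sin 1.222° = 0.01079, so δ = +0.618°.
cos H₀ = −tan(+18.6°) tan(+0.618°) = -0.0036, H₀ = 1.5744 rad.
Bracket: H₀ sin φ sin δ + cos φ cos δ sin H₀ = 1.5744×0.31896×0.01079 + 0.94777×0.99994×0.99999 = 0.005418 + 0.947704 = 0.953122.
Q̄ = (S₀/π) × [bracket] = (716/π) × 0.953122 = 217.2 W/m².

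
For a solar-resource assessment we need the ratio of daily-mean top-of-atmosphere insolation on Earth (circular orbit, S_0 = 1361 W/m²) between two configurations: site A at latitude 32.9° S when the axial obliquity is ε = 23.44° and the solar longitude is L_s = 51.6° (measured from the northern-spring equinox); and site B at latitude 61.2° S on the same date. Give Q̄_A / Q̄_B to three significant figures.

— Configuration A (ϕ=-32.9°):
Solar declination: sin δ = sin ε · sin L_s = sin 23.44° × sin 51.6° = 0.31174, so δ = +18.164°.
cos h₀ = −tan(-32.9°) tan(+18.164°) = 0.2123, h₀ = 1.3569 rad.
Bracket: h₀ sin ϕ sin δ + cos ϕ cos δ sin h₀ = 1.3569×-0.54317×0.31174 + 0.83962×0.95017×0.97721 = -0.229761 + 0.779600 = 0.549839.
Q̄ = (S_0/π) × [bracket] = (1361/π) × 0.549839 = 238.20 W/m².
— Configuration B (ϕ=-61.2°):
cos h₀ = −tan(-61.2°) tan(+18.164°) = 0.5968, h₀ = 0.9313 rad.
Bracket: h₀ sin ϕ sin δ + cos ϕ cos δ sin h₀ = 0.9313×-0.87631×0.31174 + 0.48175×0.95017×0.80239 = -0.254413 + 0.367290 = 0.112877.
Q̄ = (S_0/π) × [bracket] = (1361/π) × 0.112877 = 48.901 W/m².
Ratio Q̄_A / Q̄_B = 238.20 / 48.901 = 4.871.

Q̄_A / Q̄_B ≈ 4.87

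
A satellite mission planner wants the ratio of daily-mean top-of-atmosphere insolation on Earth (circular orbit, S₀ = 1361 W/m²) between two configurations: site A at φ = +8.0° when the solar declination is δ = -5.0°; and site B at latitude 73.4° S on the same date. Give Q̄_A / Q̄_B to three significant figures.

— Configuration A (φ=+8.0°):
cos H₀ = −tan(+8.0°) tan(-5.000°) = 0.0123, H₀ = 1.5585 rad.
Bracket: H₀ sin φ sin δ + cos φ cos δ sin H₀ = 1.5585×0.13917×-0.08716 + 0.99027×0.99619×0.99992 = -0.018905 + 0.986418 = 0.967513.
Q̄ = (S₀/π) × [bracket] = (1361/π) × 0.967513 = 419.15 W/m².
— Configuration B (φ=-73.4°):
cos H₀ = −tan(-73.4°) tan(-5.000°) = -0.2935, H₀ = 1.8687 rad.
Bracket: H₀ sin φ sin δ + cos φ cos δ sin H₀ = 1.8687×-0.95832×-0.08716 + 0.28569×0.99619×0.95597 = 0.156087 + 0.272071 = 0.428158.
Q̄ = (S₀/π) × [bracket] = (1361/π) × 0.428158 = 185.49 W/m².
Ratio Q̄_A / Q̄_B = 419.15 / 185.49 = 2.260.

Q̄_A / Q̄_B ≈ 2.26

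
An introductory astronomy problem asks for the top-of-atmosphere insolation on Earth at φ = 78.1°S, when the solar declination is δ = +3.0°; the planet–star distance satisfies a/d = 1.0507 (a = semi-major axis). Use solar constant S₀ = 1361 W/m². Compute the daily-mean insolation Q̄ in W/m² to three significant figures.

cos H₀ = −tan(-78.1°) tan(+3.000°) = 0.2487, H₀ = 1.3195 rad.
Bracket: H₀ sin φ sin δ + cos φ cos δ sin H₀ = 1.3195×-0.97851×0.05234 + 0.20620×0.99863×0.96858 = -0.067578 + 0.199448 = 0.131870.
Inverse-square distance factor (a/d)² = 1.0507² = 1.103970.
Q̄ = (S₀/π) × 1.103970 × [bracket] = (1361/π) × 1.103970 × 0.131870 = 63.07 W/m².

Q̄ ≈ 63.1 W/m²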